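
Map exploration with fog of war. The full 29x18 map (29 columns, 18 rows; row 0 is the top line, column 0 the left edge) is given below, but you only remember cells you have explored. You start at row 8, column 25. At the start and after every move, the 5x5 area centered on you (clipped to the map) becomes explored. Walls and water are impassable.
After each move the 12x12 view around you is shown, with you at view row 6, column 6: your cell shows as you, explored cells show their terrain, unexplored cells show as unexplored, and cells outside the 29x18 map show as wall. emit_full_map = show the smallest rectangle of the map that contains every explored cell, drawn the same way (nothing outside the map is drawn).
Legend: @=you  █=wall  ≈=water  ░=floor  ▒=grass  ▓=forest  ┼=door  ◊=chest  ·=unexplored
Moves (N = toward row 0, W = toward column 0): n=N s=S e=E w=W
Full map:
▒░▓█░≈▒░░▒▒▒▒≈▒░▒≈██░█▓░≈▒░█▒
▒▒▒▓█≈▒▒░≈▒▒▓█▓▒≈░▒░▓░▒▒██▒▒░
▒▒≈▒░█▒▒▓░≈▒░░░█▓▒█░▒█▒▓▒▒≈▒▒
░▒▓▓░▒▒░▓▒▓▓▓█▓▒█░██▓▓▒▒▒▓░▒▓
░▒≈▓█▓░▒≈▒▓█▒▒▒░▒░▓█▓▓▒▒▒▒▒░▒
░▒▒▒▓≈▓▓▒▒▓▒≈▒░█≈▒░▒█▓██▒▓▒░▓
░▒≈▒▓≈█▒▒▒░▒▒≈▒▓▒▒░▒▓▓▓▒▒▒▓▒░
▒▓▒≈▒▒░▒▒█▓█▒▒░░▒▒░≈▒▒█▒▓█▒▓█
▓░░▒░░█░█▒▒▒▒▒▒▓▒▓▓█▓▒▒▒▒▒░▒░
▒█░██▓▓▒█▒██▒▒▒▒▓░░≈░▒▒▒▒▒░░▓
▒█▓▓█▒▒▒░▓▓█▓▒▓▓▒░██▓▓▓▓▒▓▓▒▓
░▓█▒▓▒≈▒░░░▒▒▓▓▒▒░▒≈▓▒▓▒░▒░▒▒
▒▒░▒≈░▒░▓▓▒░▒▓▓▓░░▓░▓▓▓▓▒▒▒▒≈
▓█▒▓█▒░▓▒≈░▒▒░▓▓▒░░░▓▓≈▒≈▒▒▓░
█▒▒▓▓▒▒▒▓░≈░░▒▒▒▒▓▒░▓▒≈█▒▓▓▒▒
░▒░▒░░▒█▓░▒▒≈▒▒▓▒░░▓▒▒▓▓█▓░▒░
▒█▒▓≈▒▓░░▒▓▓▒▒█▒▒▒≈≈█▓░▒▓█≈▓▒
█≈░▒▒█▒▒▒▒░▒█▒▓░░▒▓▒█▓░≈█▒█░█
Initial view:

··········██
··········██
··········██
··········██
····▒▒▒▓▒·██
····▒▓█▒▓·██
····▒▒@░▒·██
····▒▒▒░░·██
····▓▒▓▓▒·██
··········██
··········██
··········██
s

··········██
··········██
··········██
····▒▒▒▓▒·██
····▒▓█▒▓·██
····▒▒▒░▒·██
····▒▒@░░·██
····▓▒▓▓▒·██
····▒░▒░▒·██
··········██
··········██
··········██

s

··········██
··········██
····▒▒▒▓▒·██
····▒▓█▒▓·██
····▒▒▒░▒·██
····▒▒▒░░·██
····▓▒@▓▒·██
····▒░▒░▒·██
····▓▒▒▒▒·██
··········██
··········██
··········██

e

·········███
·········███
···▒▒▒▓▒·███
···▒▓█▒▓·███
···▒▒▒░▒░███
···▒▒▒░░▓███
···▓▒▓@▒▓███
···▒░▒░▒▒███
···▓▒▒▒▒≈███
·········███
·········███
·········███

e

········████
········████
··▒▒▒▓▒·████
··▒▓█▒▓·████
··▒▒▒░▒░████
··▒▒▒░░▓████
··▓▒▓▓@▓████
··▒░▒░▒▒████
··▓▒▒▒▒≈████
········████
········████
········████

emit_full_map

▒▒▒▓▒·
▒▓█▒▓·
▒▒▒░▒░
▒▒▒░░▓
▓▒▓▓@▓
▒░▒░▒▒
▓▒▒▒▒≈

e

·······█████
·······█████
·▒▒▒▓▒·█████
·▒▓█▒▓·█████
·▒▒▒░▒░█████
·▒▒▒░░▓█████
·▓▒▓▓▒@█████
·▒░▒░▒▒█████
·▓▒▒▒▒≈█████
·······█████
·······█████
·······█████

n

·······█████
·······█████
·······█████
·▒▒▒▓▒·█████
·▒▓█▒▓██████
·▒▒▒░▒░█████
·▒▒▒░░@█████
·▓▒▓▓▒▓█████
·▒░▒░▒▒█████
·▓▒▒▒▒≈█████
·······█████
·······█████

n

·······█████
·······█████
·······█████
·······█████
·▒▒▒▓▒░█████
·▒▓█▒▓██████
·▒▒▒░▒@█████
·▒▒▒░░▓█████
·▓▒▓▓▒▓█████
·▒░▒░▒▒█████
·▓▒▒▒▒≈█████
·······█████

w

········████
········████
········████
········████
··▒▒▒▓▒░████
··▒▓█▒▓█████
··▒▒▒░@░████
··▒▒▒░░▓████
··▓▒▓▓▒▓████
··▒░▒░▒▒████
··▓▒▒▒▒≈████
········████

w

·········███
·········███
·········███
·········███
···▒▒▒▓▒░███
···▒▓█▒▓████
···▒▒▒@▒░███
···▒▒▒░░▓███
···▓▒▓▓▒▓███
···▒░▒░▒▒███
···▓▒▒▒▒≈███
·········███

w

··········██
··········██
··········██
··········██
····▒▒▒▓▒░██
····▒▓█▒▓███
····▒▒@░▒░██
····▒▒▒░░▓██
····▓▒▓▓▒▓██
····▒░▒░▒▒██
····▓▒▒▒▒≈██
··········██

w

···········█
···········█
···········█
···········█
····▓▒▒▒▓▒░█
····█▒▓█▒▓██
····▒▒@▒░▒░█
····▒▒▒▒░░▓█
····▓▓▒▓▓▒▓█
·····▒░▒░▒▒█
·····▓▒▒▒▒≈█
···········█

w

············
············
············
············
····▓▓▒▒▒▓▒░
····▒█▒▓█▒▓█
····▒▒@▒▒░▒░
····▒▒▒▒▒░░▓
····▓▓▓▒▓▓▒▓
······▒░▒░▒▒
······▓▒▒▒▒≈
············

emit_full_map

▓▓▒▒▒▓▒░
▒█▒▓█▒▓█
▒▒@▒▒░▒░
▒▒▒▒▒░░▓
▓▓▓▒▓▓▒▓
··▒░▒░▒▒
··▓▒▒▒▒≈

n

············
············
············
············
····▓██▒▓···
····▓▓▒▒▒▓▒░
····▒█@▓█▒▓█
····▒▒▒▒▒░▒░
····▒▒▒▒▒░░▓
····▓▓▓▒▓▓▒▓
······▒░▒░▒▒
······▓▒▒▒▒≈

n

············
············
············
············
····▓▒▒▒▒···
····▓██▒▓···
····▓▓@▒▒▓▒░
····▒█▒▓█▒▓█
····▒▒▒▒▒░▒░
····▒▒▒▒▒░░▓
····▓▓▓▒▓▓▒▓
······▒░▒░▒▒

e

···········█
···········█
···········█
···········█
···▓▒▒▒▒▒··█
···▓██▒▓▒··█
···▓▓▒@▒▓▒░█
···▒█▒▓█▒▓██
···▒▒▒▒▒░▒░█
···▒▒▒▒▒░░▓█
···▓▓▓▒▓▓▒▓█
·····▒░▒░▒▒█

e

··········██
··········██
··········██
··········██
··▓▒▒▒▒▒░·██
··▓██▒▓▒░·██
··▓▓▒▒@▓▒░██
··▒█▒▓█▒▓███
··▒▒▒▒▒░▒░██
··▒▒▒▒▒░░▓██
··▓▓▓▒▓▓▒▓██
····▒░▒░▒▒██

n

████████████
··········██
··········██
··········██
····▒▒▓░▒·██
··▓▒▒▒▒▒░·██
··▓██▒@▒░·██
··▓▓▒▒▒▓▒░██
··▒█▒▓█▒▓███
··▒▒▒▒▒░▒░██
··▒▒▒▒▒░░▓██
··▓▓▓▒▓▓▒▓██

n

████████████
████████████
··········██
··········██
····▓▒▒≈▒·██
····▒▒▓░▒·██
··▓▒▒▒@▒░·██
··▓██▒▓▒░·██
··▓▓▒▒▒▓▒░██
··▒█▒▓█▒▓███
··▒▒▒▒▒░▒░██
··▒▒▒▒▒░░▓██

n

████████████
████████████
████████████
··········██
····▒██▒▒·██
····▓▒▒≈▒·██
····▒▒@░▒·██
··▓▒▒▒▒▒░·██
··▓██▒▓▒░·██
··▓▓▒▒▒▓▒░██
··▒█▒▓█▒▓███
··▒▒▒▒▒░▒░██

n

████████████
████████████
████████████
████████████
····░≈▒░█·██
····▒██▒▒·██
····▓▒@≈▒·██
····▒▒▓░▒·██
··▓▒▒▒▒▒░·██
··▓██▒▓▒░·██
··▓▓▒▒▒▓▒░██
··▒█▒▓█▒▓███

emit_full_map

··░≈▒░█·
··▒██▒▒·
··▓▒@≈▒·
··▒▒▓░▒·
▓▒▒▒▒▒░·
▓██▒▓▒░·
▓▓▒▒▒▓▒░
▒█▒▓█▒▓█
▒▒▒▒▒░▒░
▒▒▒▒▒░░▓
▓▓▓▒▓▓▒▓
··▒░▒░▒▒
··▓▒▒▒▒≈

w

████████████
████████████
████████████
████████████
····▓░≈▒░█·█
····▒▒██▒▒·█
····▒▓@▒≈▒·█
····▒▒▒▓░▒·█
···▓▒▒▒▒▒░·█
···▓██▒▓▒░·█
···▓▓▒▒▒▓▒░█
···▒█▒▓█▒▓██

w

████████████
████████████
████████████
████████████
····█▓░≈▒░█·
····░▒▒██▒▒·
····█▒@▒▒≈▒·
····▓▒▒▒▓░▒·
····▓▒▒▒▒▒░·
····▓██▒▓▒░·
····▓▓▒▒▒▓▒░
····▒█▒▓█▒▓█

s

████████████
████████████
████████████
····█▓░≈▒░█·
····░▒▒██▒▒·
····█▒▓▒▒≈▒·
····▓▒@▒▓░▒·
····▓▒▒▒▒▒░·
····▓██▒▓▒░·
····▓▓▒▒▒▓▒░
····▒█▒▓█▒▓█
····▒▒▒▒▒░▒░

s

████████████
████████████
····█▓░≈▒░█·
····░▒▒██▒▒·
····█▒▓▒▒≈▒·
····▓▒▒▒▓░▒·
····▓▒@▒▒▒░·
····▓██▒▓▒░·
····▓▓▒▒▒▓▒░
····▒█▒▓█▒▓█
····▒▒▒▒▒░▒░
····▒▒▒▒▒░░▓

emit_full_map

█▓░≈▒░█·
░▒▒██▒▒·
█▒▓▒▒≈▒·
▓▒▒▒▓░▒·
▓▒@▒▒▒░·
▓██▒▓▒░·
▓▓▒▒▒▓▒░
▒█▒▓█▒▓█
▒▒▒▒▒░▒░
▒▒▒▒▒░░▓
▓▓▓▒▓▓▒▓
··▒░▒░▒▒
··▓▒▒▒▒≈

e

████████████
████████████
···█▓░≈▒░█·█
···░▒▒██▒▒·█
···█▒▓▒▒≈▒·█
···▓▒▒▒▓░▒·█
···▓▒▒@▒▒░·█
···▓██▒▓▒░·█
···▓▓▒▒▒▓▒░█
···▒█▒▓█▒▓██
···▒▒▒▒▒░▒░█
···▒▒▒▒▒░░▓█

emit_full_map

█▓░≈▒░█·
░▒▒██▒▒·
█▒▓▒▒≈▒·
▓▒▒▒▓░▒·
▓▒▒@▒▒░·
▓██▒▓▒░·
▓▓▒▒▒▓▒░
▒█▒▓█▒▓█
▒▒▒▒▒░▒░
▒▒▒▒▒░░▓
▓▓▓▒▓▓▒▓
··▒░▒░▒▒
··▓▒▒▒▒≈


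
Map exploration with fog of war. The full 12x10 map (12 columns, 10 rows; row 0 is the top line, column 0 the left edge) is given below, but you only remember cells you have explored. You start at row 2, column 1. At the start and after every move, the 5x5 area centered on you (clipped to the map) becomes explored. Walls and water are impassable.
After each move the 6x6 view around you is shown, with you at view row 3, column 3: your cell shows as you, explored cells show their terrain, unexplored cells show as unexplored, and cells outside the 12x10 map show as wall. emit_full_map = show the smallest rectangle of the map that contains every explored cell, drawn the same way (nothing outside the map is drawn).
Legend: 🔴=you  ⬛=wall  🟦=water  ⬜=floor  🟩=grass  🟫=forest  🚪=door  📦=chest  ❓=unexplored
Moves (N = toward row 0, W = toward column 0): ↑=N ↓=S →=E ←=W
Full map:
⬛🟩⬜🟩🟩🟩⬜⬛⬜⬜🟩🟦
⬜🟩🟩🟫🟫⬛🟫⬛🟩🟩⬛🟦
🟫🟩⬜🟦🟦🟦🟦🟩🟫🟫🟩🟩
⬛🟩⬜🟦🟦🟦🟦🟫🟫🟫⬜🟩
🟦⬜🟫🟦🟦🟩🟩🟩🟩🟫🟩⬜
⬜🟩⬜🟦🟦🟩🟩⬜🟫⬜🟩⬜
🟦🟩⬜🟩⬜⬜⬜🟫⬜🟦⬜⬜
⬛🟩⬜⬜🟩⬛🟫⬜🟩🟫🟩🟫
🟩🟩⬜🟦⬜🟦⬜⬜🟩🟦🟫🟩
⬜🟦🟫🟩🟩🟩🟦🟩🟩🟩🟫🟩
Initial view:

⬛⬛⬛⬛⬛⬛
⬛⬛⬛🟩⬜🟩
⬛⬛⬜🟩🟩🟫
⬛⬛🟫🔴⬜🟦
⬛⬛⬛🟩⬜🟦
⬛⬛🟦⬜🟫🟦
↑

⬛⬛⬛⬛⬛⬛
⬛⬛⬛⬛⬛⬛
⬛⬛⬛🟩⬜🟩
⬛⬛⬜🔴🟩🟫
⬛⬛🟫🟩⬜🟦
⬛⬛⬛🟩⬜🟦

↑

⬛⬛⬛⬛⬛⬛
⬛⬛⬛⬛⬛⬛
⬛⬛⬛⬛⬛⬛
⬛⬛⬛🔴⬜🟩
⬛⬛⬜🟩🟩🟫
⬛⬛🟫🟩⬜🟦

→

⬛⬛⬛⬛⬛⬛
⬛⬛⬛⬛⬛⬛
⬛⬛⬛⬛⬛⬛
⬛⬛🟩🔴🟩🟩
⬛⬜🟩🟩🟫🟫
⬛🟫🟩⬜🟦🟦

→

⬛⬛⬛⬛⬛⬛
⬛⬛⬛⬛⬛⬛
⬛⬛⬛⬛⬛⬛
⬛🟩⬜🔴🟩🟩
⬜🟩🟩🟫🟫⬛
🟫🟩⬜🟦🟦🟦

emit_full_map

⬛🟩⬜🔴🟩🟩
⬜🟩🟩🟫🟫⬛
🟫🟩⬜🟦🟦🟦
⬛🟩⬜🟦❓❓
🟦⬜🟫🟦❓❓

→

⬛⬛⬛⬛⬛⬛
⬛⬛⬛⬛⬛⬛
⬛⬛⬛⬛⬛⬛
🟩⬜🟩🔴🟩⬜
🟩🟩🟫🟫⬛🟫
🟩⬜🟦🟦🟦🟦

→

⬛⬛⬛⬛⬛⬛
⬛⬛⬛⬛⬛⬛
⬛⬛⬛⬛⬛⬛
⬜🟩🟩🔴⬜⬛
🟩🟫🟫⬛🟫⬛
⬜🟦🟦🟦🟦🟩

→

⬛⬛⬛⬛⬛⬛
⬛⬛⬛⬛⬛⬛
⬛⬛⬛⬛⬛⬛
🟩🟩🟩🔴⬛⬜
🟫🟫⬛🟫⬛🟩
🟦🟦🟦🟦🟩🟫

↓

⬛⬛⬛⬛⬛⬛
⬛⬛⬛⬛⬛⬛
🟩🟩🟩⬜⬛⬜
🟫🟫⬛🔴⬛🟩
🟦🟦🟦🟦🟩🟫
🟦🟦🟦🟦🟫🟫

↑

⬛⬛⬛⬛⬛⬛
⬛⬛⬛⬛⬛⬛
⬛⬛⬛⬛⬛⬛
🟩🟩🟩🔴⬛⬜
🟫🟫⬛🟫⬛🟩
🟦🟦🟦🟦🟩🟫

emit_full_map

⬛🟩⬜🟩🟩🟩🔴⬛⬜
⬜🟩🟩🟫🟫⬛🟫⬛🟩
🟫🟩⬜🟦🟦🟦🟦🟩🟫
⬛🟩⬜🟦🟦🟦🟦🟫🟫
🟦⬜🟫🟦❓❓❓❓❓

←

⬛⬛⬛⬛⬛⬛
⬛⬛⬛⬛⬛⬛
⬛⬛⬛⬛⬛⬛
⬜🟩🟩🔴⬜⬛
🟩🟫🟫⬛🟫⬛
⬜🟦🟦🟦🟦🟩


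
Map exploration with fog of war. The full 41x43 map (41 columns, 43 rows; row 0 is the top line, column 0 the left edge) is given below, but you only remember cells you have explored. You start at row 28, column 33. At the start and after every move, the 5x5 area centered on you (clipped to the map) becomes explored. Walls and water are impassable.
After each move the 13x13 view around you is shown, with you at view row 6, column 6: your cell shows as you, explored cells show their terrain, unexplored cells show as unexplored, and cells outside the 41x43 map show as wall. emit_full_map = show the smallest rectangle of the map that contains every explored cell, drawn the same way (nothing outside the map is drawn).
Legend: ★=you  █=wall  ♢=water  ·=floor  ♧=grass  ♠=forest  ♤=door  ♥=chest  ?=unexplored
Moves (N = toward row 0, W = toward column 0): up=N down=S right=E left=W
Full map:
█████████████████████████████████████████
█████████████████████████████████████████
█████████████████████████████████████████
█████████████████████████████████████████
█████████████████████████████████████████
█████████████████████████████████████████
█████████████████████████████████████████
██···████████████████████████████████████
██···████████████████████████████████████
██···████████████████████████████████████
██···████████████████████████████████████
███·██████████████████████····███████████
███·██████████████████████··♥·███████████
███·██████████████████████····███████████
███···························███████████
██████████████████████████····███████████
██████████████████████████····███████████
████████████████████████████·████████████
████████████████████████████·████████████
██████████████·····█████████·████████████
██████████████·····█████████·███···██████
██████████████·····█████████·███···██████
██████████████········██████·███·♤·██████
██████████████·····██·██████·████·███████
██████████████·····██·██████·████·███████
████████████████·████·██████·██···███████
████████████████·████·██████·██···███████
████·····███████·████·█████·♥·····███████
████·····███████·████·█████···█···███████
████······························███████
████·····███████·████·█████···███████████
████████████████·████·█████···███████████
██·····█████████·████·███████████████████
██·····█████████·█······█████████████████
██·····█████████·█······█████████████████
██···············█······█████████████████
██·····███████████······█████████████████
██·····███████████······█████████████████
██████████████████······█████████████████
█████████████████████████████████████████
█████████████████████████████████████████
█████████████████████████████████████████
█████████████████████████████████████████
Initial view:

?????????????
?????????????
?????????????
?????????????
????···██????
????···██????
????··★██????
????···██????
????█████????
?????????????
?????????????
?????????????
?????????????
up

?????????????
?????????????
?????????????
?????????????
????···██????
????···██????
????··★██????
????···██????
????···██????
????█████????
?????????????
?????????????
?????????????

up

?????????????
?????????????
?????????????
?????????????
????██·██????
????···██????
????··★██????
????···██????
????···██????
????···██????
????█████????
?????????????
?????????????

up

?????????????
?????????????
?????????????
?????????????
????██·██????
????██·██????
????··★██????
????···██????
????···██????
????···██????
????···██????
????█████????
?????????????

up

?????????????
?????????????
?????????????
?????????????
????█·♤·█????
????██·██????
????██★██????
????···██????
????···██????
????···██????
????···██????
????···██????
????█████????

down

?????????????
?????????????
?????????????
????█·♤·█????
????██·██????
????██·██????
????··★██????
????···██????
????···██????
????···██????
????···██????
????█████????
?????????????

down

?????????????
?????????????
????█·♤·█????
????██·██????
????██·██????
????···██????
????··★██????
????···██????
????···██????
????···██????
????█████????
?????????????
?????????????

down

?????????????
????█·♤·█????
????██·██????
????██·██????
????···██????
????···██????
????··★██????
????···██????
????···██????
????█████????
?????????????
?????????????
?????????????

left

?????????????
?????█·♤·█???
?????██·██???
?????██·██???
????█···██???
????█···██???
????··★·██???
????█···██???
????····██???
?????█████???
?????????????
?????????????
?????????????

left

?????????????
??????█·♤·█??
??????██·██??
??????██·██??
????██···██??
????██···██??
????··★··██??
????·█···██??
????·····██??
??????█████??
?????????????
?????????????
?????????????

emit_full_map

??█·♤·█
??██·██
??██·██
██···██
██···██
··★··██
·█···██
·····██
??█████

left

?????????????
???????█·♤·█?
???????██·██?
???????██·██?
????·██···██?
????·██···██?
????♥·★···██?
????··█···██?
????······██?
???????█████?
?????????????
?????????????
?????????????

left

?????????????
????????█·♤·█
????????██·██
????????██·██
????█·██···██
????█·██···██
????·♥★····██
????···█···██
????·······██
????????█████
?????????????
?????????????
?????????????

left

?????????????
?????????█·♤·
?????????██·█
?????????██·█
????██·██···█
????██·██···█
????█·★·····█
????█···█···█
????········█
?????????████
?????????????
?????????????
?????????????

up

?????????????
?????????????
?????????█·♤·
?????????██·█
????██·████·█
????██·██···█
????██★██···█
????█·♥·····█
????█···█···█
????········█
?????????████
?????????????
?????????????

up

?????????????
?????????????
?????????????
?????????█·♤·
????██·████·█
????██·████·█
????██★██···█
????██·██···█
????█·♥·····█
????█···█···█
????········█
?????????████
?????????????

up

?????????????
?????????????
?????????????
?????????????
????██·███·♤·
????██·████·█
????██★████·█
????██·██···█
????██·██···█
????█·♥·····█
????█···█···█
????········█
?????????████

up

?????????????
?????????????
?????????????
?????????????
????██·██????
????██·███·♤·
????██★████·█
????██·████·█
????██·██···█
????██·██···█
????█·♥·····█
????█···█···█
????········█

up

?????????????
?????????????
?????????????
?????????????
????██·██????
????██·██????
????██★███·♤·
????██·████·█
????██·████·█
????██·██···█
????██·██···█
????█·♥·····█
????█···█···█

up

?????????????
?????????????
?????????????
?????????????
????██·██????
????██·██????
????██★██????
????██·███·♤·
????██·████·█
????██·████·█
????██·██···█
????██·██···█
????█·♥·····█

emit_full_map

██·██?????
██·██?????
██★██?????
██·███·♤·█
██·████·██
██·████·██
██·██···██
██·██···██
█·♥·····██
█···█···██
········██
?????█████


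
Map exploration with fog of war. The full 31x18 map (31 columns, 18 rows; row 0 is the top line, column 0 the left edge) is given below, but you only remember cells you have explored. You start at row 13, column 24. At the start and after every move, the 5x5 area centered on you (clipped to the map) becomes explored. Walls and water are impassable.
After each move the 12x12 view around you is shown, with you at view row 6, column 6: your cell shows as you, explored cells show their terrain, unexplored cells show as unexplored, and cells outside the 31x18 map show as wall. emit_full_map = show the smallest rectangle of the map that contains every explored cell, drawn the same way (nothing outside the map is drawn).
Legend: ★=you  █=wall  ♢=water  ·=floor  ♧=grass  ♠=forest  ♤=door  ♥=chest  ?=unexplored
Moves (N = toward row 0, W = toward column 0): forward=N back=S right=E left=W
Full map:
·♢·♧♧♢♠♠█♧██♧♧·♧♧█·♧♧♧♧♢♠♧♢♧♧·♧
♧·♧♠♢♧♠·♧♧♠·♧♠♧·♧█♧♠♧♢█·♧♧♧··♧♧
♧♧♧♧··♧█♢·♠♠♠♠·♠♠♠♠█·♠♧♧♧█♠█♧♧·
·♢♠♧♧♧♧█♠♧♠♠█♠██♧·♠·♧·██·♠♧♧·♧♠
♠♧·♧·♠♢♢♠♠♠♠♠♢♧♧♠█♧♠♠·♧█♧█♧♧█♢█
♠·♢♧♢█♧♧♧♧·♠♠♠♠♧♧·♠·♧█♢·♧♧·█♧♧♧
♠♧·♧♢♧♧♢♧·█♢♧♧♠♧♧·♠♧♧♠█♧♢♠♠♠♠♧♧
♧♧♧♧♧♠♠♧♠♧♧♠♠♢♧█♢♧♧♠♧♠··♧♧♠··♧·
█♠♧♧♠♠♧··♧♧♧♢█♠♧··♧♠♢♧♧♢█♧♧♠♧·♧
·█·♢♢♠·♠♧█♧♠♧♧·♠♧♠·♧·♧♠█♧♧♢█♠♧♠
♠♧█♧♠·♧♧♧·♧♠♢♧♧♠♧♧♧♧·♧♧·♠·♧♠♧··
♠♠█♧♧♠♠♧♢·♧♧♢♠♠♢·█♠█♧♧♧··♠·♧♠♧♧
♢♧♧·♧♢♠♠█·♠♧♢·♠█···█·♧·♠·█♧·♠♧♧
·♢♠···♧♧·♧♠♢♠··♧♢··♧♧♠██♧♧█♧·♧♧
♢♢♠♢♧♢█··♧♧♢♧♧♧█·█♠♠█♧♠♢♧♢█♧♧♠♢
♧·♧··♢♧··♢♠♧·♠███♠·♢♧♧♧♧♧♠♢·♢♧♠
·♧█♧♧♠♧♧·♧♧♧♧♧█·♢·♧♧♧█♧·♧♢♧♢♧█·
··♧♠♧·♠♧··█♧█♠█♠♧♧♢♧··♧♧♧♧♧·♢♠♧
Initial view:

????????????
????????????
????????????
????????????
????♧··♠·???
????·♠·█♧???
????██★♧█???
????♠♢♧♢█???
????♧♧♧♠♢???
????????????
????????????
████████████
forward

????????????
????????????
????????????
????????????
????♧·♠·♧???
????♧··♠·???
????·♠★█♧???
????██♧♧█???
????♠♢♧♢█???
????♧♧♧♠♢???
????????????
????????????

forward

????????????
????????????
????????????
????????????
????♠█♧♧♢???
????♧·♠·♧???
????♧·★♠·???
????·♠·█♧???
????██♧♧█???
????♠♢♧♢█???
????♧♧♧♠♢???
????????????

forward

????????????
????????????
????????????
????????????
????♧♢█♧♧???
????♠█♧♧♢???
????♧·★·♧???
????♧··♠·???
????·♠·█♧???
????██♧♧█???
????♠♢♧♢█???
????♧♧♧♠♢???

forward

????????????
????????????
????????????
????????????
????··♧♧♠???
????♧♢█♧♧???
????♠█★♧♢???
????♧·♠·♧???
????♧··♠·???
????·♠·█♧???
????██♧♧█???
????♠♢♧♢█???

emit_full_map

··♧♧♠
♧♢█♧♧
♠█★♧♢
♧·♠·♧
♧··♠·
·♠·█♧
██♧♧█
♠♢♧♢█
♧♧♧♠♢

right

????????????
????????????
????????????
????????????
???··♧♧♠·???
???♧♢█♧♧♠???
???♠█♧★♢█???
???♧·♠·♧♠???
???♧··♠·♧???
???·♠·█♧????
???██♧♧█????
???♠♢♧♢█????

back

????????????
????????????
????????????
???··♧♧♠·???
???♧♢█♧♧♠???
???♠█♧♧♢█???
???♧·♠★♧♠???
???♧··♠·♧???
???·♠·█♧·???
???██♧♧█????
???♠♢♧♢█????
???♧♧♧♠♢????

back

????????????
????????????
???··♧♧♠·???
???♧♢█♧♧♠???
???♠█♧♧♢█???
???♧·♠·♧♠???
???♧··★·♧???
???·♠·█♧·???
???██♧♧█♧???
???♠♢♧♢█????
???♧♧♧♠♢????
????????????

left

????????????
????????????
????··♧♧♠·??
????♧♢█♧♧♠??
????♠█♧♧♢█??
????♧·♠·♧♠??
????♧·★♠·♧??
????·♠·█♧·??
????██♧♧█♧??
????♠♢♧♢█???
????♧♧♧♠♢???
????????????

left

????????????
????????????
?????··♧♧♠·?
?????♧♢█♧♧♠?
????♧♠█♧♧♢█?
????♧♧·♠·♧♠?
????♧♧★·♠·♧?
????♧·♠·█♧·?
????♠██♧♧█♧?
?????♠♢♧♢█??
?????♧♧♧♠♢??
????????????

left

????????????
????????????
??????··♧♧♠·
??????♧♢█♧♧♠
????·♧♠█♧♧♢█
????·♧♧·♠·♧♠
????♧♧★··♠·♧
????·♧·♠·█♧·
????♧♠██♧♧█♧
??????♠♢♧♢█?
??????♧♧♧♠♢?
????????????

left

????????????
????????????
???????··♧♧♠
???????♧♢█♧♧
????♧·♧♠█♧♧♢
????♧·♧♧·♠·♧
????█♧★♧··♠·
????█·♧·♠·█♧
????♧♧♠██♧♧█
???????♠♢♧♢█
???????♧♧♧♠♢
????????????

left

????????????
????????????
????????··♧♧
????????♧♢█♧
????·♧·♧♠█♧♧
????♧♧·♧♧·♠·
????♠█★♧♧··♠
????·█·♧·♠·█
????·♧♧♠██♧♧
????????♠♢♧♢
????????♧♧♧♠
????????????

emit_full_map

????··♧♧♠·
????♧♢█♧♧♠
·♧·♧♠█♧♧♢█
♧♧·♧♧·♠·♧♠
♠█★♧♧··♠·♧
·█·♧·♠·█♧·
·♧♧♠██♧♧█♧
????♠♢♧♢█?
????♧♧♧♠♢?

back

????????????
????????··♧♧
????????♧♢█♧
????·♧·♧♠█♧♧
????♧♧·♧♧·♠·
????♠█♧♧♧··♠
????·█★♧·♠·█
????·♧♧♠██♧♧
????♠♠█♧♠♢♧♢
????????♧♧♧♠
????????????
????????????

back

????????··♧♧
????????♧♢█♧
????·♧·♧♠█♧♧
????♧♧·♧♧·♠·
????♠█♧♧♧··♠
????·█·♧·♠·█
????·♧★♠██♧♧
????♠♠█♧♠♢♧♢
????·♢♧♧♧♧♧♠
????????????
????????????
████████████

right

???????··♧♧♠
???????♧♢█♧♧
???·♧·♧♠█♧♧♢
???♧♧·♧♧·♠·♧
???♠█♧♧♧··♠·
???·█·♧·♠·█♧
???·♧♧★██♧♧█
???♠♠█♧♠♢♧♢█
???·♢♧♧♧♧♧♠♢
????????????
????????????
████████████

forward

????????????
???????··♧♧♠
???????♧♢█♧♧
???·♧·♧♠█♧♧♢
???♧♧·♧♧·♠·♧
???♠█♧♧♧··♠·
???·█·★·♠·█♧
???·♧♧♠██♧♧█
???♠♠█♧♠♢♧♢█
???·♢♧♧♧♧♧♠♢
????????????
????????????

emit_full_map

????··♧♧♠·
????♧♢█♧♧♠
·♧·♧♠█♧♧♢█
♧♧·♧♧·♠·♧♠
♠█♧♧♧··♠·♧
·█·★·♠·█♧·
·♧♧♠██♧♧█♧
♠♠█♧♠♢♧♢█?
·♢♧♧♧♧♧♠♢?

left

????????????
????????··♧♧
????????♧♢█♧
????·♧·♧♠█♧♧
????♧♧·♧♧·♠·
????♠█♧♧♧··♠
????·█★♧·♠·█
????·♧♧♠██♧♧
????♠♠█♧♠♢♧♢
????·♢♧♧♧♧♧♠
????????????
????????????

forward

????????????
????????????
????????··♧♧
????????♧♢█♧
????·♧·♧♠█♧♧
????♧♧·♧♧·♠·
????♠█★♧♧··♠
????·█·♧·♠·█
????·♧♧♠██♧♧
????♠♠█♧♠♢♧♢
????·♢♧♧♧♧♧♠
????????????

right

????????????
????????????
???????··♧♧♠
???????♧♢█♧♧
???·♧·♧♠█♧♧♢
???♧♧·♧♧·♠·♧
???♠█♧★♧··♠·
???·█·♧·♠·█♧
???·♧♧♠██♧♧█
???♠♠█♧♠♢♧♢█
???·♢♧♧♧♧♧♠♢
????????????

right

????????????
????????????
??????··♧♧♠·
??????♧♢█♧♧♠
??·♧·♧♠█♧♧♢█
??♧♧·♧♧·♠·♧♠
??♠█♧♧★··♠·♧
??·█·♧·♠·█♧·
??·♧♧♠██♧♧█♧
??♠♠█♧♠♢♧♢█?
??·♢♧♧♧♧♧♠♢?
????????????

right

????????????
????????????
?????··♧♧♠·?
?????♧♢█♧♧♠?
?·♧·♧♠█♧♧♢█?
?♧♧·♧♧·♠·♧♠?
?♠█♧♧♧★·♠·♧?
?·█·♧·♠·█♧·?
?·♧♧♠██♧♧█♧?
?♠♠█♧♠♢♧♢█??
?·♢♧♧♧♧♧♠♢??
????????????

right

????????????
????????????
????··♧♧♠·??
????♧♢█♧♧♠??
·♧·♧♠█♧♧♢█??
♧♧·♧♧·♠·♧♠??
♠█♧♧♧·★♠·♧??
·█·♧·♠·█♧·??
·♧♧♠██♧♧█♧??
♠♠█♧♠♢♧♢█???
·♢♧♧♧♧♧♠♢???
????????????

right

????????????
????????????
???··♧♧♠·???
???♧♢█♧♧♠???
♧·♧♠█♧♧♢█???
♧·♧♧·♠·♧♠???
█♧♧♧··★·♧???
█·♧·♠·█♧·???
♧♧♠██♧♧█♧???
♠█♧♠♢♧♢█????
♢♧♧♧♧♧♠♢????
????????????

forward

????????????
????????????
????????????
???··♧♧♠·???
???♧♢█♧♧♠???
♧·♧♠█♧♧♢█???
♧·♧♧·♠★♧♠???
█♧♧♧··♠·♧???
█·♧·♠·█♧·???
♧♧♠██♧♧█♧???
♠█♧♠♢♧♢█????
♢♧♧♧♧♧♠♢????

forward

????????????
????????????
????????????
????????????
???··♧♧♠·???
???♧♢█♧♧♠???
♧·♧♠█♧★♢█???
♧·♧♧·♠·♧♠???
█♧♧♧··♠·♧???
█·♧·♠·█♧·???
♧♧♠██♧♧█♧???
♠█♧♠♢♧♢█????

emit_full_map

????··♧♧♠·
????♧♢█♧♧♠
·♧·♧♠█♧★♢█
♧♧·♧♧·♠·♧♠
♠█♧♧♧··♠·♧
·█·♧·♠·█♧·
·♧♧♠██♧♧█♧
♠♠█♧♠♢♧♢█?
·♢♧♧♧♧♧♠♢?


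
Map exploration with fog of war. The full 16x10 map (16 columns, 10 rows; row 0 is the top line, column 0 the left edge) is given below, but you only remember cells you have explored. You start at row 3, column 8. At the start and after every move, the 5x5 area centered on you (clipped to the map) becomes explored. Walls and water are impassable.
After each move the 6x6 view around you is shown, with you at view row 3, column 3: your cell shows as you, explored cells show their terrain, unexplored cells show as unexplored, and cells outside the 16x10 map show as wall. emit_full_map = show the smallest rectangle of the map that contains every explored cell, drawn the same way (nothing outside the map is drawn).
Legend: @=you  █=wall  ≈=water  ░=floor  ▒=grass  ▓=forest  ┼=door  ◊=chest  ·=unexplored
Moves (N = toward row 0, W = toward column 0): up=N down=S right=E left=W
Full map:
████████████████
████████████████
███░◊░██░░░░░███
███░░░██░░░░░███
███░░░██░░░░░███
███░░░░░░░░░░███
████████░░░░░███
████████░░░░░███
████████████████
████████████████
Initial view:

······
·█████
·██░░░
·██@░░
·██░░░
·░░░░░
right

······
██████
██░░░░
██░@░░
██░░░░
░░░░░░

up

██████
·█████
██████
██░@░░
██░░░░
██░░░░

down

·█████
██████
██░░░░
██░@░░
██░░░░
░░░░░░

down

██████
██░░░░
██░░░░
██░@░░
░░░░░░
·█░░░░

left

·█████
·██░░░
·██░░░
·██@░░
·░░░░░
·██░░░

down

·██░░░
·██░░░
·██░░░
·░░@░░
·██░░░
·██░░░

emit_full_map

·█████
██████
██░░░░
██░░░░
██░░░░
░░@░░░
██░░░░
██░░░·

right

██░░░░
██░░░░
██░░░░
░░░@░░
██░░░░
██░░░░

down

██░░░░
██░░░░
░░░░░░
██░@░░
██░░░░
·█████

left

·██░░░
·██░░░
·░░░░░
·██@░░
·██░░░
·█████

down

·██░░░
·░░░░░
·██░░░
·██@░░
·█████
·█████

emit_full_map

·█████
██████
██░░░░
██░░░░
██░░░░
░░░░░░
██░░░░
██@░░░
██████
█████·

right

██░░░░
░░░░░░
██░░░░
██░@░░
██████
██████

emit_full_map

·█████
██████
██░░░░
██░░░░
██░░░░
░░░░░░
██░░░░
██░@░░
██████
██████
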